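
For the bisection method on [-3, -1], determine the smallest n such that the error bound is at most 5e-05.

We need (b-a)/2^n ≤ 5e-05
(-1 - (-3))/2^n ≤ 5e-05
2/2^n ≤ 5e-05
2^n ≥ 40000
n ≥ log₂(40000) = 15.29
n ≥ 16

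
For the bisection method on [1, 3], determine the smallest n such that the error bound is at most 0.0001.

We need (b-a)/2^n ≤ 0.0001
(3 - 1)/2^n ≤ 0.0001
2/2^n ≤ 0.0001
2^n ≥ 20000
n ≥ log₂(20000) = 14.29
n ≥ 15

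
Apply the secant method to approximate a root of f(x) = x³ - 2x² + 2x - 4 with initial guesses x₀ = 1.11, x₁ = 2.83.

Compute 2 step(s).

f(x) = x³ - 2x² + 2x - 4
x₀ = 1.11, x₁ = 2.83

Secant formula: x_{n+1} = x_n - f(x_n)(x_n - x_{n-1})/(f(x_n) - f(x_{n-1}))

Iteration 1:
  f(1.110000) = -2.876569
  f(2.830000) = 8.307387
  x_2 = 2.830000 - 8.307387×(2.830000 - 1.110000)/(8.307387 - (-2.876569))
       = 1.552393
Iteration 2:
  f(2.830000) = 8.307387
  f(1.552393) = -1.973914
  x_3 = 1.552393 - (-1.973914)×(1.552393 - 2.830000)/(-1.973914 - 8.307387)
       = 1.797681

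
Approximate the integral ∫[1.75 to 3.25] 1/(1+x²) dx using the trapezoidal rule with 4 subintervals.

f(x) = 1/(1+x²)
a = 1.75, b = 3.25, n = 4
h = (b - a)/n = 0.375000

Trapezoidal rule: (h/2)[f(x₀) + 2f(x₁) + 2f(x₂) + ... + f(xₙ)]

x_0 = 1.7500, f(x_0) = 0.246154, coefficient = 1
x_1 = 2.1250, f(x_1) = 0.181303, coefficient = 2
x_2 = 2.5000, f(x_2) = 0.137931, coefficient = 2
x_3 = 2.8750, f(x_3) = 0.107926, coefficient = 2
x_4 = 3.2500, f(x_4) = 0.086486, coefficient = 1

I ≈ (0.375000/2) × 1.186960 = 0.222555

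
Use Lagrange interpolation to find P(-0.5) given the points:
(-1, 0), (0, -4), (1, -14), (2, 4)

Lagrange interpolation formula:
P(x) = Σ yᵢ × Lᵢ(x)
where Lᵢ(x) = Π_{j≠i} (x - xⱼ)/(xᵢ - xⱼ)

L_0(-0.5) = (-0.5 - 0)/(-1 - 0) × (-0.5 - 1)/(-1 - 1) × (-0.5 - 2)/(-1 - 2) = 0.312500
L_1(-0.5) = (-0.5 - (-1))/(0 - (-1)) × (-0.5 - 1)/(0 - 1) × (-0.5 - 2)/(0 - 2) = 0.937500
L_2(-0.5) = (-0.5 - (-1))/(1 - (-1)) × (-0.5 - 0)/(1 - 0) × (-0.5 - 2)/(1 - 2) = -0.312500
L_3(-0.5) = (-0.5 - (-1))/(2 - (-1)) × (-0.5 - 0)/(2 - 0) × (-0.5 - 1)/(2 - 1) = 0.062500

P(-0.5) = 0×L_0(-0.5) + (-4)×L_1(-0.5) + (-14)×L_2(-0.5) + 4×L_3(-0.5)
P(-0.5) = 0.875000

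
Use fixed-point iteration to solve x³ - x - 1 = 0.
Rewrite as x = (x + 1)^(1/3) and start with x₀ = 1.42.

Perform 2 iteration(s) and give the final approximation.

Equation: x³ - x - 1 = 0
Fixed-point form: x = (x + 1)^(1/3)
x₀ = 1.42

x_1 = g(1.420000) = 1.342575
x_2 = g(1.342575) = 1.328101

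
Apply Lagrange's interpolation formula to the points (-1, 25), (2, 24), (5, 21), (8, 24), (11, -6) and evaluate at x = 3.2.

Lagrange interpolation formula:
P(x) = Σ yᵢ × Lᵢ(x)
where Lᵢ(x) = Π_{j≠i} (x - xⱼ)/(xᵢ - xⱼ)

L_0(3.2) = (3.2 - 2)/(-1 - 2) × (3.2 - 5)/(-1 - 5) × (3.2 - 8)/(-1 - 8) × (3.2 - 11)/(-1 - 11) = -0.041600
L_1(3.2) = (3.2 - (-1))/(2 - (-1)) × (3.2 - 5)/(2 - 5) × (3.2 - 8)/(2 - 8) × (3.2 - 11)/(2 - 11) = 0.582400
L_2(3.2) = (3.2 - (-1))/(5 - (-1)) × (3.2 - 2)/(5 - 2) × (3.2 - 8)/(5 - 8) × (3.2 - 11)/(5 - 11) = 0.582400
L_3(3.2) = (3.2 - (-1))/(8 - (-1)) × (3.2 - 2)/(8 - 2) × (3.2 - 5)/(8 - 5) × (3.2 - 11)/(8 - 11) = -0.145600
L_4(3.2) = (3.2 - (-1))/(11 - (-1)) × (3.2 - 2)/(11 - 2) × (3.2 - 5)/(11 - 5) × (3.2 - 8)/(11 - 8) = 0.022400

P(3.2) = 25×L_0(3.2) + 24×L_1(3.2) + 21×L_2(3.2) + 24×L_3(3.2) + (-6)×L_4(3.2)
P(3.2) = 21.539200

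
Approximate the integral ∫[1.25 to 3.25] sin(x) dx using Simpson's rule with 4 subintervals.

f(x) = sin(x)
a = 1.25, b = 3.25, n = 4
h = (b - a)/n = 0.500000

Simpson's rule: (h/3)[f(x₀) + 4f(x₁) + 2f(x₂) + ... + f(xₙ)]

x_0 = 1.2500, f(x_0) = 0.948985, coefficient = 1
x_1 = 1.7500, f(x_1) = 0.983986, coefficient = 4
x_2 = 2.2500, f(x_2) = 0.778073, coefficient = 2
x_3 = 2.7500, f(x_3) = 0.381661, coefficient = 4
x_4 = 3.2500, f(x_4) = -0.108195, coefficient = 1

I ≈ (0.500000/3) × 7.859524 = 1.309921
Exact value: 1.309452
Error: 0.000469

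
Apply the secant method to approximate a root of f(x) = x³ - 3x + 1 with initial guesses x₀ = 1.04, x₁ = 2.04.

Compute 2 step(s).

f(x) = x³ - 3x + 1
x₀ = 1.04, x₁ = 2.04

Secant formula: x_{n+1} = x_n - f(x_n)(x_n - x_{n-1})/(f(x_n) - f(x_{n-1}))

Iteration 1:
  f(1.040000) = -0.995136
  f(2.040000) = 3.369664
  x_2 = 2.040000 - 3.369664×(2.040000 - 1.040000)/(3.369664 - (-0.995136))
       = 1.267991
Iteration 2:
  f(2.040000) = 3.369664
  f(1.267991) = -0.765295
  x_3 = 1.267991 - (-0.765295)×(1.267991 - 2.040000)/(-0.765295 - 3.369664)
       = 1.410874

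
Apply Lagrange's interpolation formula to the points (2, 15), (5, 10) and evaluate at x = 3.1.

Lagrange interpolation formula:
P(x) = Σ yᵢ × Lᵢ(x)
where Lᵢ(x) = Π_{j≠i} (x - xⱼ)/(xᵢ - xⱼ)

L_0(3.1) = (3.1 - 5)/(2 - 5) = 0.633333
L_1(3.1) = (3.1 - 2)/(5 - 2) = 0.366667

P(3.1) = 15×L_0(3.1) + 10×L_1(3.1)
P(3.1) = 13.166667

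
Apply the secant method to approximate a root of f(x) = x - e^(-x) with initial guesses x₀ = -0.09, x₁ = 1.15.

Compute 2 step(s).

f(x) = x - e^(-x)
x₀ = -0.09, x₁ = 1.15

Secant formula: x_{n+1} = x_n - f(x_n)(x_n - x_{n-1})/(f(x_n) - f(x_{n-1}))

Iteration 1:
  f(-0.090000) = -1.184174
  f(1.150000) = 0.833363
  x_2 = 1.150000 - 0.833363×(1.150000 - (-0.090000))/(0.833363 - (-1.184174))
       = 0.637806
Iteration 2:
  f(1.150000) = 0.833363
  f(0.637806) = 0.109356
  x_3 = 0.637806 - 0.109356×(0.637806 - 1.150000)/(0.109356 - 0.833363)
       = 0.560443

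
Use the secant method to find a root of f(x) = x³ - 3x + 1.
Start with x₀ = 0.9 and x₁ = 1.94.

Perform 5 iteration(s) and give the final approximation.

f(x) = x³ - 3x + 1
x₀ = 0.9, x₁ = 1.94

Secant formula: x_{n+1} = x_n - f(x_n)(x_n - x_{n-1})/(f(x_n) - f(x_{n-1}))

Iteration 1:
  f(0.900000) = -0.971000
  f(1.940000) = 2.481384
  x_2 = 1.940000 - 2.481384×(1.940000 - 0.900000)/(2.481384 - (-0.971000))
       = 1.192505
Iteration 2:
  f(1.940000) = 2.481384
  f(1.192505) = -0.881691
  x_3 = 1.192505 - (-0.881691)×(1.192505 - 1.940000)/(-0.881691 - 2.481384)
       = 1.388475
Iteration 3:
  f(1.192505) = -0.881691
  f(1.388475) = -0.488637
  x_4 = 1.388475 - (-0.488637)×(1.388475 - 1.192505)/(-0.488637 - (-0.881691))
       = 1.632100
Iteration 4:
  f(1.388475) = -0.488637
  f(1.632100) = 0.451205
  x_5 = 1.632100 - 0.451205×(1.632100 - 1.388475)/(0.451205 - (-0.488637))
       = 1.515139
Iteration 5:
  f(1.632100) = 0.451205
  f(1.515139) = -0.067195
  x_6 = 1.515139 - (-0.067195)×(1.515139 - 1.632100)/(-0.067195 - 0.451205)
       = 1.530299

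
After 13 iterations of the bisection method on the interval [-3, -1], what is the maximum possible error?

Bisection error bound: |error| ≤ (b-a)/2^n
|error| ≤ (-1 - (-3))/2^13 = 2/2^13
|error| ≤ 0.0002441406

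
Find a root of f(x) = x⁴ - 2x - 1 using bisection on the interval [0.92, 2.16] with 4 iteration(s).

f(x) = x⁴ - 2x - 1
Initial interval: [0.92, 2.16]

Iteration 1:
  c_1 = (0.920000 + 2.160000)/2 = 1.540000
  f(c_1) = f(1.540000) = 1.544487
  f(a) × f(c) < 0, new interval: [0.920000, 1.540000]
Iteration 2:
  c_2 = (0.920000 + 1.540000)/2 = 1.230000
  f(c_2) = f(1.230000) = -1.171134
  f(a) × f(c) ≥ 0, new interval: [1.230000, 1.540000]
Iteration 3:
  c_3 = (1.230000 + 1.540000)/2 = 1.385000
  f(c_3) = f(1.385000) = -0.090413
  f(a) × f(c) ≥ 0, new interval: [1.385000, 1.540000]
Iteration 4:
  c_4 = (1.385000 + 1.540000)/2 = 1.462500
  f(c_4) = f(1.462500) = 0.649920
  f(a) × f(c) < 0, new interval: [1.385000, 1.462500]

After 4 iteration(s), the approximation is c_4 = 1.462500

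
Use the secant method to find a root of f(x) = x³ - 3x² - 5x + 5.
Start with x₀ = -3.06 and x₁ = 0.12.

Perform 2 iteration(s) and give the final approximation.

f(x) = x³ - 3x² - 5x + 5
x₀ = -3.06, x₁ = 0.12

Secant formula: x_{n+1} = x_n - f(x_n)(x_n - x_{n-1})/(f(x_n) - f(x_{n-1}))

Iteration 1:
  f(-3.060000) = -36.443416
  f(0.120000) = 4.358528
  x_2 = 0.120000 - 4.358528×(0.120000 - (-3.060000))/(4.358528 - (-36.443416))
       = -0.219693
Iteration 2:
  f(0.120000) = 4.358528
  f(-0.219693) = 5.943065
  x_3 = -0.219693 - 5.943065×(-0.219693 - 0.120000)/(5.943065 - 4.358528)
       = 1.054380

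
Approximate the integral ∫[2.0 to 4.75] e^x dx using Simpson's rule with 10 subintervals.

f(x) = e^x
a = 2.0, b = 4.75, n = 10
h = (b - a)/n = 0.275000

Simpson's rule: (h/3)[f(x₀) + 4f(x₁) + 2f(x₂) + ... + f(xₙ)]

x_0 = 2.0000, f(x_0) = 7.389056, coefficient = 1
x_1 = 2.2750, f(x_1) = 9.727919, coefficient = 4
x_2 = 2.5500, f(x_2) = 12.807104, coefficient = 2
x_3 = 2.8250, f(x_3) = 16.860945, coefficient = 4
x_4 = 3.1000, f(x_4) = 22.197951, coefficient = 2
x_5 = 3.3750, f(x_5) = 29.224284, coefficient = 4
x_6 = 3.6500, f(x_6) = 38.474666, coefficient = 2
x_7 = 3.9250, f(x_7) = 50.653078, coefficient = 4
x_8 = 4.2000, f(x_8) = 66.686331, coefficient = 2
x_9 = 4.4750, f(x_9) = 87.794600, coefficient = 4
x_10 = 4.7500, f(x_10) = 115.584285, coefficient = 1

I ≈ (0.275000/3) × 1180.348750 = 108.198635
Exact value: 108.195228
Error: 0.003407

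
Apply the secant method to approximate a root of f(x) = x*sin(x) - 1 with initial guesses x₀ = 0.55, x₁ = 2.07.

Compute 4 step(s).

f(x) = x*sin(x) - 1
x₀ = 0.55, x₁ = 2.07

Secant formula: x_{n+1} = x_n - f(x_n)(x_n - x_{n-1})/(f(x_n) - f(x_{n-1}))

Iteration 1:
  f(0.550000) = -0.712522
  f(2.070000) = 0.817386
  x_2 = 2.070000 - 0.817386×(2.070000 - 0.550000)/(0.817386 - (-0.712522))
       = 1.257908
Iteration 2:
  f(2.070000) = 0.817386
  f(1.257908) = 0.196834
  x_3 = 1.257908 - 0.196834×(1.257908 - 2.070000)/(0.196834 - 0.817386)
       = 1.000318
Iteration 3:
  f(1.257908) = 0.196834
  f(1.000318) = -0.158090
  x_4 = 1.000318 - (-0.158090)×(1.000318 - 1.257908)/(-0.158090 - 0.196834)
       = 1.115053
Iteration 4:
  f(1.000318) = -0.158090
  f(1.115053) = 0.001244
  x_5 = 1.115053 - 0.001244×(1.115053 - 1.000318)/(0.001244 - (-0.158090))
       = 1.114157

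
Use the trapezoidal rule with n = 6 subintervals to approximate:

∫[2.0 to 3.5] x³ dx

f(x) = x³
a = 2.0, b = 3.5, n = 6
h = (b - a)/n = 0.250000

Trapezoidal rule: (h/2)[f(x₀) + 2f(x₁) + 2f(x₂) + ... + f(xₙ)]

x_0 = 2.0000, f(x_0) = 8.000000, coefficient = 1
x_1 = 2.2500, f(x_1) = 11.390625, coefficient = 2
x_2 = 2.5000, f(x_2) = 15.625000, coefficient = 2
x_3 = 2.7500, f(x_3) = 20.796875, coefficient = 2
x_4 = 3.0000, f(x_4) = 27.000000, coefficient = 2
x_5 = 3.2500, f(x_5) = 34.328125, coefficient = 2
x_6 = 3.5000, f(x_6) = 42.875000, coefficient = 1

I ≈ (0.250000/2) × 269.156250 = 33.644531
Exact value: 33.515625
Error: 0.128906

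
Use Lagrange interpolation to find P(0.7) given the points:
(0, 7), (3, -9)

Lagrange interpolation formula:
P(x) = Σ yᵢ × Lᵢ(x)
where Lᵢ(x) = Π_{j≠i} (x - xⱼ)/(xᵢ - xⱼ)

L_0(0.7) = (0.7 - 3)/(0 - 3) = 0.766667
L_1(0.7) = (0.7 - 0)/(3 - 0) = 0.233333

P(0.7) = 7×L_0(0.7) + (-9)×L_1(0.7)
P(0.7) = 3.266667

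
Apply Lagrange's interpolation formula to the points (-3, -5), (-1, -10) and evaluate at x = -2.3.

Lagrange interpolation formula:
P(x) = Σ yᵢ × Lᵢ(x)
where Lᵢ(x) = Π_{j≠i} (x - xⱼ)/(xᵢ - xⱼ)

L_0(-2.3) = (-2.3 - (-1))/(-3 - (-1)) = 0.650000
L_1(-2.3) = (-2.3 - (-3))/(-1 - (-3)) = 0.350000

P(-2.3) = (-5)×L_0(-2.3) + (-10)×L_1(-2.3)
P(-2.3) = -6.750000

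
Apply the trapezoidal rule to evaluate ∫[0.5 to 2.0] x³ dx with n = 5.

f(x) = x³
a = 0.5, b = 2.0, n = 5
h = (b - a)/n = 0.300000

Trapezoidal rule: (h/2)[f(x₀) + 2f(x₁) + 2f(x₂) + ... + f(xₙ)]

x_0 = 0.5000, f(x_0) = 0.125000, coefficient = 1
x_1 = 0.8000, f(x_1) = 0.512000, coefficient = 2
x_2 = 1.1000, f(x_2) = 1.331000, coefficient = 2
x_3 = 1.4000, f(x_3) = 2.744000, coefficient = 2
x_4 = 1.7000, f(x_4) = 4.913000, coefficient = 2
x_5 = 2.0000, f(x_5) = 8.000000, coefficient = 1

I ≈ (0.300000/2) × 27.125000 = 4.068750
Exact value: 3.984375
Error: 0.084375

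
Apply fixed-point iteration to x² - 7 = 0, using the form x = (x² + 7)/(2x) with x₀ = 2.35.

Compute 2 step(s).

Equation: x² - 7 = 0
Fixed-point form: x = (x² + 7)/(2x)
x₀ = 2.35

x_1 = g(2.350000) = 2.664362
x_2 = g(2.664362) = 2.645816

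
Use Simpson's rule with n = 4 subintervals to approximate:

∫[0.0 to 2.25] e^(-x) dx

f(x) = e^(-x)
a = 0.0, b = 2.25, n = 4
h = (b - a)/n = 0.562500

Simpson's rule: (h/3)[f(x₀) + 4f(x₁) + 2f(x₂) + ... + f(xₙ)]

x_0 = 0.0000, f(x_0) = 1.000000, coefficient = 1
x_1 = 0.5625, f(x_1) = 0.569783, coefficient = 4
x_2 = 1.1250, f(x_2) = 0.324652, coefficient = 2
x_3 = 1.6875, f(x_3) = 0.184981, coefficient = 4
x_4 = 2.2500, f(x_4) = 0.105399, coefficient = 1

I ≈ (0.562500/3) × 4.773761 = 0.895080
Exact value: 0.894601
Error: 0.000479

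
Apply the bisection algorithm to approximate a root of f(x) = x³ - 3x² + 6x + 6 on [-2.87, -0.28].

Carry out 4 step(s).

f(x) = x³ - 3x² + 6x + 6
Initial interval: [-2.87, -0.28]

Iteration 1:
  c_1 = (-2.870000 + (-0.280000))/2 = -1.575000
  f(c_1) = f(-1.575000) = -14.798859
  f(a) × f(c) ≥ 0, new interval: [-1.575000, -0.280000]
Iteration 2:
  c_2 = (-1.575000 + (-0.280000))/2 = -0.927500
  f(c_2) = f(-0.927500) = -2.943656
  f(a) × f(c) ≥ 0, new interval: [-0.927500, -0.280000]
Iteration 3:
  c_3 = (-0.927500 + (-0.280000))/2 = -0.603750
  f(c_3) = f(-0.603750) = 1.063882
  f(a) × f(c) < 0, new interval: [-0.927500, -0.603750]
Iteration 4:
  c_4 = (-0.927500 + (-0.603750))/2 = -0.765625
  f(c_4) = f(-0.765625) = -0.801090
  f(a) × f(c) ≥ 0, new interval: [-0.765625, -0.603750]

After 4 iteration(s), the approximation is c_4 = -0.765625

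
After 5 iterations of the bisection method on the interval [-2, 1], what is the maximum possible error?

Bisection error bound: |error| ≤ (b-a)/2^n
|error| ≤ (1 - (-2))/2^5 = 3/2^5
|error| ≤ 0.0937500000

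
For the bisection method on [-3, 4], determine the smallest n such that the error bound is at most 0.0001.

We need (b-a)/2^n ≤ 0.0001
(4 - (-3))/2^n ≤ 0.0001
7/2^n ≤ 0.0001
2^n ≥ 70000
n ≥ log₂(70000) = 16.10
n ≥ 17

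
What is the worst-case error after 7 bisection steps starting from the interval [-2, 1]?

Bisection error bound: |error| ≤ (b-a)/2^n
|error| ≤ (1 - (-2))/2^7 = 3/2^7
|error| ≤ 0.0234375000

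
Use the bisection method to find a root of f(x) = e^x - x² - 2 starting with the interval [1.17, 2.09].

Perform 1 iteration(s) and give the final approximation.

f(x) = e^x - x² - 2
Initial interval: [1.17, 2.09]

Iteration 1:
  c_1 = (1.170000 + 2.090000)/2 = 1.630000
  f(c_1) = f(1.630000) = 0.446975
  f(a) × f(c) < 0, new interval: [1.170000, 1.630000]

After 1 iteration(s), the approximation is c_1 = 1.630000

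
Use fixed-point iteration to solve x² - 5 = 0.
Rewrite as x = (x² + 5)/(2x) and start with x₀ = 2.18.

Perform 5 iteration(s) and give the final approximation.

Equation: x² - 5 = 0
Fixed-point form: x = (x² + 5)/(2x)
x₀ = 2.18

x_1 = g(2.180000) = 2.236789
x_2 = g(2.236789) = 2.236068
x_3 = g(2.236068) = 2.236068
x_4 = g(2.236068) = 2.236068
x_5 = g(2.236068) = 2.236068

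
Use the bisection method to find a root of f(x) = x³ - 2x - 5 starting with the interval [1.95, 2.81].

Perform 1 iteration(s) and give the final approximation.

f(x) = x³ - 2x - 5
Initial interval: [1.95, 2.81]

Iteration 1:
  c_1 = (1.950000 + 2.810000)/2 = 2.380000
  f(c_1) = f(2.380000) = 3.721272
  f(a) × f(c) < 0, new interval: [1.950000, 2.380000]

After 1 iteration(s), the approximation is c_1 = 2.380000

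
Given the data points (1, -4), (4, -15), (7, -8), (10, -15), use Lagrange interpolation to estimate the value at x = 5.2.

Lagrange interpolation formula:
P(x) = Σ yᵢ × Lᵢ(x)
where Lᵢ(x) = Π_{j≠i} (x - xⱼ)/(xᵢ - xⱼ)

L_0(5.2) = (5.2 - 4)/(1 - 4) × (5.2 - 7)/(1 - 7) × (5.2 - 10)/(1 - 10) = -0.064000
L_1(5.2) = (5.2 - 1)/(4 - 1) × (5.2 - 7)/(4 - 7) × (5.2 - 10)/(4 - 10) = 0.672000
L_2(5.2) = (5.2 - 1)/(7 - 1) × (5.2 - 4)/(7 - 4) × (5.2 - 10)/(7 - 10) = 0.448000
L_3(5.2) = (5.2 - 1)/(10 - 1) × (5.2 - 4)/(10 - 4) × (5.2 - 7)/(10 - 7) = -0.056000

P(5.2) = (-4)×L_0(5.2) + (-15)×L_1(5.2) + (-8)×L_2(5.2) + (-15)×L_3(5.2)
P(5.2) = -12.568000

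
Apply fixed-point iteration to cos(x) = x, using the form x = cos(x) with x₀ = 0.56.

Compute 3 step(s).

Equation: cos(x) = x
Fixed-point form: x = cos(x)
x₀ = 0.56

x_1 = g(0.560000) = 0.847255
x_2 = g(0.847255) = 0.662043
x_3 = g(0.662043) = 0.788738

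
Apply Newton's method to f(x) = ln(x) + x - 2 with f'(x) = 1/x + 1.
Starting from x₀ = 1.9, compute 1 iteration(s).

f(x) = ln(x) + x - 2
f'(x) = 1/x + 1
x₀ = 1.9

Newton-Raphson formula: x_{n+1} = x_n - f(x_n)/f'(x_n)

Iteration 1:
  f(1.900000) = 0.541854
  f'(1.900000) = 1.526316
  x_1 = 1.900000 - 0.541854/1.526316 = 1.544992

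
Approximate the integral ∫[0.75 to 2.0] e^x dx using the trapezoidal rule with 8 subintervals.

f(x) = e^x
a = 0.75, b = 2.0, n = 8
h = (b - a)/n = 0.156250

Trapezoidal rule: (h/2)[f(x₀) + 2f(x₁) + 2f(x₂) + ... + f(xₙ)]

x_0 = 0.7500, f(x_0) = 2.117000, coefficient = 1
x_1 = 0.9062, f(x_1) = 2.475024, coefficient = 2
x_2 = 1.0625, f(x_2) = 2.893596, coefficient = 2
x_3 = 1.2188, f(x_3) = 3.382956, coefficient = 2
x_4 = 1.3750, f(x_4) = 3.955077, coefficient = 2
x_5 = 1.5312, f(x_5) = 4.623953, coefficient = 2
x_6 = 1.6875, f(x_6) = 5.405949, coefficient = 2
x_7 = 1.8438, f(x_7) = 6.320195, coefficient = 2
x_8 = 2.0000, f(x_8) = 7.389056, coefficient = 1

I ≈ (0.156250/2) × 67.619555 = 5.282778
Exact value: 5.272056
Error: 0.010722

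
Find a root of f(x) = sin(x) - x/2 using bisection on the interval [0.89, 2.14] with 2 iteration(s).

f(x) = sin(x) - x/2
Initial interval: [0.89, 2.14]

Iteration 1:
  c_1 = (0.890000 + 2.140000)/2 = 1.515000
  f(c_1) = f(1.515000) = 0.240944
  f(a) × f(c) ≥ 0, new interval: [1.515000, 2.140000]
Iteration 2:
  c_2 = (1.515000 + 2.140000)/2 = 1.827500
  f(c_2) = f(1.827500) = 0.053482
  f(a) × f(c) ≥ 0, new interval: [1.827500, 2.140000]

After 2 iteration(s), the approximation is c_2 = 1.827500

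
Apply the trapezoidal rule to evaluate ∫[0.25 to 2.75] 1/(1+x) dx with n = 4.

f(x) = 1/(1+x)
a = 0.25, b = 2.75, n = 4
h = (b - a)/n = 0.625000

Trapezoidal rule: (h/2)[f(x₀) + 2f(x₁) + 2f(x₂) + ... + f(xₙ)]

x_0 = 0.2500, f(x_0) = 0.800000, coefficient = 1
x_1 = 0.8750, f(x_1) = 0.533333, coefficient = 2
x_2 = 1.5000, f(x_2) = 0.400000, coefficient = 2
x_3 = 2.1250, f(x_3) = 0.320000, coefficient = 2
x_4 = 2.7500, f(x_4) = 0.266667, coefficient = 1

I ≈ (0.625000/2) × 3.573333 = 1.116667
Exact value: 1.098612
Error: 0.018054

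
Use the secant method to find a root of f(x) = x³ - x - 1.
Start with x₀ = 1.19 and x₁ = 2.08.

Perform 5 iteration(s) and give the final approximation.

f(x) = x³ - x - 1
x₀ = 1.19, x₁ = 2.08

Secant formula: x_{n+1} = x_n - f(x_n)(x_n - x_{n-1})/(f(x_n) - f(x_{n-1}))

Iteration 1:
  f(1.190000) = -0.504841
  f(2.080000) = 5.918912
  x_2 = 2.080000 - 5.918912×(2.080000 - 1.190000)/(5.918912 - (-0.504841))
       = 1.259945
Iteration 2:
  f(2.080000) = 5.918912
  f(1.259945) = -0.259831
  x_3 = 1.259945 - (-0.259831)×(1.259945 - 2.080000)/(-0.259831 - 5.918912)
       = 1.294430
Iteration 3:
  f(1.259945) = -0.259831
  f(1.294430) = -0.125548
  x_4 = 1.294430 - (-0.125548)×(1.294430 - 1.259945)/(-0.125548 - (-0.259831))
       = 1.326672
Iteration 4:
  f(1.294430) = -0.125548
  f(1.326672) = 0.008350
  x_5 = 1.326672 - 0.008350×(1.326672 - 1.294430)/(0.008350 - (-0.125548))
       = 1.324662
Iteration 5:
  f(1.326672) = 0.008350
  f(1.324662) = -0.000240
  x_6 = 1.324662 - (-0.000240)×(1.324662 - 1.326672)/(-0.000240 - 0.008350)
       = 1.324718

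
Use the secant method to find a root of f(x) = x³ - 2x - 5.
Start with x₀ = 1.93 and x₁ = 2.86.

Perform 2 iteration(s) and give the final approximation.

f(x) = x³ - 2x - 5
x₀ = 1.93, x₁ = 2.86

Secant formula: x_{n+1} = x_n - f(x_n)(x_n - x_{n-1})/(f(x_n) - f(x_{n-1}))

Iteration 1:
  f(1.930000) = -1.670943
  f(2.860000) = 12.673656
  x_2 = 2.860000 - 12.673656×(2.860000 - 1.930000)/(12.673656 - (-1.670943))
       = 2.038332
Iteration 2:
  f(2.860000) = 12.673656
  f(2.038332) = -0.607809
  x_3 = 2.038332 - (-0.607809)×(2.038332 - 2.860000)/(-0.607809 - 12.673656)
       = 2.075934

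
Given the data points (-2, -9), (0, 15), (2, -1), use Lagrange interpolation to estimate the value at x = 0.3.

Lagrange interpolation formula:
P(x) = Σ yᵢ × Lᵢ(x)
where Lᵢ(x) = Π_{j≠i} (x - xⱼ)/(xᵢ - xⱼ)

L_0(0.3) = (0.3 - 0)/(-2 - 0) × (0.3 - 2)/(-2 - 2) = -0.063750
L_1(0.3) = (0.3 - (-2))/(0 - (-2)) × (0.3 - 2)/(0 - 2) = 0.977500
L_2(0.3) = (0.3 - (-2))/(2 - (-2)) × (0.3 - 0)/(2 - 0) = 0.086250

P(0.3) = (-9)×L_0(0.3) + 15×L_1(0.3) + (-1)×L_2(0.3)
P(0.3) = 15.150000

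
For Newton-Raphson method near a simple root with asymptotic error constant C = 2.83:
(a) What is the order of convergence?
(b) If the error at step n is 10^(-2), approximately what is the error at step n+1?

(a) Newton-Raphson has quadratic (order 2) convergence near simple roots.
    This means |e_{n+1}| ≈ C|e_n|².

(b) With |e_n| = 10^(-2) and C = 2.83:
    |e_{n+1}| ≈ 2.83 × (10^(-2))² = 2.83 × 10^(-4)

(a) 2 (quadratic); (b) |e_{n+1}| ≈ 2.830e-04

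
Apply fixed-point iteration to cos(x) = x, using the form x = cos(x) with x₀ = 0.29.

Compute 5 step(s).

Equation: cos(x) = x
Fixed-point form: x = cos(x)
x₀ = 0.29

x_1 = g(0.290000) = 0.958244
x_2 = g(0.958244) = 0.574958
x_3 = g(0.574958) = 0.839215
x_4 = g(0.839215) = 0.668047
x_5 = g(0.668047) = 0.785033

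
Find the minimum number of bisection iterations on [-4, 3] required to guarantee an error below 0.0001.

We need (b-a)/2^n ≤ 0.0001
(3 - (-4))/2^n ≤ 0.0001
7/2^n ≤ 0.0001
2^n ≥ 70000
n ≥ log₂(70000) = 16.10
n ≥ 17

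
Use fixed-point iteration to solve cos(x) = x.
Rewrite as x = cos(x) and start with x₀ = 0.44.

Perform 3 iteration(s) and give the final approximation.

Equation: cos(x) = x
Fixed-point form: x = cos(x)
x₀ = 0.44

x_1 = g(0.440000) = 0.904752
x_2 = g(0.904752) = 0.617881
x_3 = g(0.617881) = 0.815108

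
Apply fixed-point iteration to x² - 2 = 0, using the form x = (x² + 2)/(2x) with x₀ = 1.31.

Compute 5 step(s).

Equation: x² - 2 = 0
Fixed-point form: x = (x² + 2)/(2x)
x₀ = 1.31

x_1 = g(1.310000) = 1.418359
x_2 = g(1.418359) = 1.414220
x_3 = g(1.414220) = 1.414214
x_4 = g(1.414214) = 1.414214
x_5 = g(1.414214) = 1.414214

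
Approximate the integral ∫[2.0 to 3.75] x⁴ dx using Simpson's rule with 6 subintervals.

f(x) = x⁴
a = 2.0, b = 3.75, n = 6
h = (b - a)/n = 0.291667

Simpson's rule: (h/3)[f(x₀) + 4f(x₁) + 2f(x₂) + ... + f(xₙ)]

x_0 = 2.0000, f(x_0) = 16.000000, coefficient = 1
x_1 = 2.2917, f(x_1) = 27.580732, coefficient = 4
x_2 = 2.5833, f(x_2) = 44.537085, coefficient = 2
x_3 = 2.8750, f(x_3) = 68.320557, coefficient = 4
x_4 = 3.1667, f(x_4) = 100.556327, coefficient = 2
x_5 = 3.4583, f(x_5) = 143.043261, coefficient = 4
x_6 = 3.7500, f(x_6) = 197.753906, coefficient = 1

I ≈ (0.291667/3) × 1459.718931 = 141.917118
Exact value: 141.915430
Error: 0.001689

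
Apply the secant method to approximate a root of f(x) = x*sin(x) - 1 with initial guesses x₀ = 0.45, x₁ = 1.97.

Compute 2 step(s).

f(x) = x*sin(x) - 1
x₀ = 0.45, x₁ = 1.97

Secant formula: x_{n+1} = x_n - f(x_n)(x_n - x_{n-1})/(f(x_n) - f(x_{n-1}))

Iteration 1:
  f(0.450000) = -0.804266
  f(1.970000) = 0.815100
  x_2 = 1.970000 - 0.815100×(1.970000 - 0.450000)/(0.815100 - (-0.804266))
       = 1.204915
Iteration 2:
  f(1.970000) = 0.815100
  f(1.204915) = 0.125160
  x_3 = 1.204915 - 0.125160×(1.204915 - 1.970000)/(0.125160 - 0.815100)
       = 1.066123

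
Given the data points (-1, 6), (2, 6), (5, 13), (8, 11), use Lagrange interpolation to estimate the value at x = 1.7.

Lagrange interpolation formula:
P(x) = Σ yᵢ × Lᵢ(x)
where Lᵢ(x) = Π_{j≠i} (x - xⱼ)/(xᵢ - xⱼ)

L_0(1.7) = (1.7 - 2)/(-1 - 2) × (1.7 - 5)/(-1 - 5) × (1.7 - 8)/(-1 - 8) = 0.038500
L_1(1.7) = (1.7 - (-1))/(2 - (-1)) × (1.7 - 5)/(2 - 5) × (1.7 - 8)/(2 - 8) = 1.039500
L_2(1.7) = (1.7 - (-1))/(5 - (-1)) × (1.7 - 2)/(5 - 2) × (1.7 - 8)/(5 - 8) = -0.094500
L_3(1.7) = (1.7 - (-1))/(8 - (-1)) × (1.7 - 2)/(8 - 2) × (1.7 - 5)/(8 - 5) = 0.016500

P(1.7) = 6×L_0(1.7) + 6×L_1(1.7) + 13×L_2(1.7) + 11×L_3(1.7)
P(1.7) = 5.421000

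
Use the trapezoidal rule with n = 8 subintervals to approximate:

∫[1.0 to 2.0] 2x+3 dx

f(x) = 2x+3
a = 1.0, b = 2.0, n = 8
h = (b - a)/n = 0.125000

Trapezoidal rule: (h/2)[f(x₀) + 2f(x₁) + 2f(x₂) + ... + f(xₙ)]

x_0 = 1.0000, f(x_0) = 5.000000, coefficient = 1
x_1 = 1.1250, f(x_1) = 5.250000, coefficient = 2
x_2 = 1.2500, f(x_2) = 5.500000, coefficient = 2
x_3 = 1.3750, f(x_3) = 5.750000, coefficient = 2
x_4 = 1.5000, f(x_4) = 6.000000, coefficient = 2
x_5 = 1.6250, f(x_5) = 6.250000, coefficient = 2
x_6 = 1.7500, f(x_6) = 6.500000, coefficient = 2
x_7 = 1.8750, f(x_7) = 6.750000, coefficient = 2
x_8 = 2.0000, f(x_8) = 7.000000, coefficient = 1

I ≈ (0.125000/2) × 96.000000 = 6.000000
Exact value: 6.000000
Error: 0.000000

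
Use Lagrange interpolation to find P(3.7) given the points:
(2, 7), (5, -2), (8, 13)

Lagrange interpolation formula:
P(x) = Σ yᵢ × Lᵢ(x)
where Lᵢ(x) = Π_{j≠i} (x - xⱼ)/(xᵢ - xⱼ)

L_0(3.7) = (3.7 - 5)/(2 - 5) × (3.7 - 8)/(2 - 8) = 0.310556
L_1(3.7) = (3.7 - 2)/(5 - 2) × (3.7 - 8)/(5 - 8) = 0.812222
L_2(3.7) = (3.7 - 2)/(8 - 2) × (3.7 - 5)/(8 - 5) = -0.122778

P(3.7) = 7×L_0(3.7) + (-2)×L_1(3.7) + 13×L_2(3.7)
P(3.7) = -1.046667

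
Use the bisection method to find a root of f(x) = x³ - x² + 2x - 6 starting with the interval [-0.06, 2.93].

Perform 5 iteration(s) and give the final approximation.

f(x) = x³ - x² + 2x - 6
Initial interval: [-0.06, 2.93]

Iteration 1:
  c_1 = (-0.060000 + 2.930000)/2 = 1.435000
  f(c_1) = f(1.435000) = -2.234237
  f(a) × f(c) ≥ 0, new interval: [1.435000, 2.930000]
Iteration 2:
  c_2 = (1.435000 + 2.930000)/2 = 2.182500
  f(c_2) = f(2.182500) = 3.997610
  f(a) × f(c) < 0, new interval: [1.435000, 2.182500]
Iteration 3:
  c_3 = (1.435000 + 2.182500)/2 = 1.808750
  f(c_3) = f(1.808750) = 0.263388
  f(a) × f(c) < 0, new interval: [1.435000, 1.808750]
Iteration 4:
  c_4 = (1.435000 + 1.808750)/2 = 1.621875
  f(c_4) = f(1.621875) = -1.120421
  f(a) × f(c) ≥ 0, new interval: [1.621875, 1.808750]
Iteration 5:
  c_5 = (1.621875 + 1.808750)/2 = 1.715313
  f(c_5) = f(1.715313) = -0.464713
  f(a) × f(c) ≥ 0, new interval: [1.715313, 1.808750]

After 5 iteration(s), the approximation is c_5 = 1.715313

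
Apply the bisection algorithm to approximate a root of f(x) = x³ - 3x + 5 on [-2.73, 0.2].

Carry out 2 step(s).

f(x) = x³ - 3x + 5
Initial interval: [-2.73, 0.2]

Iteration 1:
  c_1 = (-2.730000 + 0.200000)/2 = -1.265000
  f(c_1) = f(-1.265000) = 6.770715
  f(a) × f(c) < 0, new interval: [-2.730000, -1.265000]
Iteration 2:
  c_2 = (-2.730000 + (-1.265000))/2 = -1.997500
  f(c_2) = f(-1.997500) = 3.022463
  f(a) × f(c) < 0, new interval: [-2.730000, -1.997500]

After 2 iteration(s), the approximation is c_2 = -1.997500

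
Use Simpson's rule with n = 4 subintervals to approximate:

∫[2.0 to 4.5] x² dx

f(x) = x²
a = 2.0, b = 4.5, n = 4
h = (b - a)/n = 0.625000

Simpson's rule: (h/3)[f(x₀) + 4f(x₁) + 2f(x₂) + ... + f(xₙ)]

x_0 = 2.0000, f(x_0) = 4.000000, coefficient = 1
x_1 = 2.6250, f(x_1) = 6.890625, coefficient = 4
x_2 = 3.2500, f(x_2) = 10.562500, coefficient = 2
x_3 = 3.8750, f(x_3) = 15.015625, coefficient = 4
x_4 = 4.5000, f(x_4) = 20.250000, coefficient = 1

I ≈ (0.625000/3) × 133.000000 = 27.708333
Exact value: 27.708333
Error: 0.000000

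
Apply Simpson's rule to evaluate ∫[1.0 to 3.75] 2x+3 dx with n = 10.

f(x) = 2x+3
a = 1.0, b = 3.75, n = 10
h = (b - a)/n = 0.275000

Simpson's rule: (h/3)[f(x₀) + 4f(x₁) + 2f(x₂) + ... + f(xₙ)]

x_0 = 1.0000, f(x_0) = 5.000000, coefficient = 1
x_1 = 1.2750, f(x_1) = 5.550000, coefficient = 4
x_2 = 1.5500, f(x_2) = 6.100000, coefficient = 2
x_3 = 1.8250, f(x_3) = 6.650000, coefficient = 4
x_4 = 2.1000, f(x_4) = 7.200000, coefficient = 2
x_5 = 2.3750, f(x_5) = 7.750000, coefficient = 4
x_6 = 2.6500, f(x_6) = 8.300000, coefficient = 2
x_7 = 2.9250, f(x_7) = 8.850000, coefficient = 4
x_8 = 3.2000, f(x_8) = 9.400000, coefficient = 2
x_9 = 3.4750, f(x_9) = 9.950000, coefficient = 4
x_10 = 3.7500, f(x_10) = 10.500000, coefficient = 1

I ≈ (0.275000/3) × 232.500000 = 21.312500
Exact value: 21.312500
Error: 0.000000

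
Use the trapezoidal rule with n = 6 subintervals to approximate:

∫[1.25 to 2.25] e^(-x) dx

f(x) = e^(-x)
a = 1.25, b = 2.25, n = 6
h = (b - a)/n = 0.166667

Trapezoidal rule: (h/2)[f(x₀) + 2f(x₁) + 2f(x₂) + ... + f(xₙ)]

x_0 = 1.2500, f(x_0) = 0.286505, coefficient = 1
x_1 = 1.4167, f(x_1) = 0.242521, coefficient = 2
x_2 = 1.5833, f(x_2) = 0.205290, coefficient = 2
x_3 = 1.7500, f(x_3) = 0.173774, coefficient = 2
x_4 = 1.9167, f(x_4) = 0.147096, coefficient = 2
x_5 = 2.0833, f(x_5) = 0.124514, coefficient = 2
x_6 = 2.2500, f(x_6) = 0.105399, coefficient = 1

I ≈ (0.166667/2) × 2.178295 = 0.181525
Exact value: 0.181106
Error: 0.000419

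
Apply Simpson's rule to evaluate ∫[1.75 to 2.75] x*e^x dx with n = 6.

f(x) = x*e^x
a = 1.75, b = 2.75, n = 6
h = (b - a)/n = 0.166667

Simpson's rule: (h/3)[f(x₀) + 4f(x₁) + 2f(x₂) + ... + f(xₙ)]

x_0 = 1.7500, f(x_0) = 10.070555, coefficient = 1
x_1 = 1.9167, f(x_1) = 13.029998, coefficient = 4
x_2 = 2.0833, f(x_2) = 16.731656, coefficient = 2
x_3 = 2.2500, f(x_3) = 21.347406, coefficient = 4
x_4 = 2.4167, f(x_4) = 27.087053, coefficient = 2
x_5 = 2.5833, f(x_5) = 34.206439, coefficient = 4
x_6 = 2.7500, f(x_6) = 43.017238, coefficient = 1

I ≈ (0.166667/3) × 415.060578 = 23.058921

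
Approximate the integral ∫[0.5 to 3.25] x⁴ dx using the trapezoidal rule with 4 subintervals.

f(x) = x⁴
a = 0.5, b = 3.25, n = 4
h = (b - a)/n = 0.687500

Trapezoidal rule: (h/2)[f(x₀) + 2f(x₁) + 2f(x₂) + ... + f(xₙ)]

x_0 = 0.5000, f(x_0) = 0.062500, coefficient = 1
x_1 = 1.1875, f(x_1) = 1.988541, coefficient = 2
x_2 = 1.8750, f(x_2) = 12.359619, coefficient = 2
x_3 = 2.5625, f(x_3) = 43.117691, coefficient = 2
x_4 = 3.2500, f(x_4) = 111.566406, coefficient = 1

I ≈ (0.687500/2) × 226.560608 = 77.880209
Exact value: 72.511914
Error: 5.368295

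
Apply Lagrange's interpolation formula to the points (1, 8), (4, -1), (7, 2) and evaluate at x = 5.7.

Lagrange interpolation formula:
P(x) = Σ yᵢ × Lᵢ(x)
where Lᵢ(x) = Π_{j≠i} (x - xⱼ)/(xᵢ - xⱼ)

L_0(5.7) = (5.7 - 4)/(1 - 4) × (5.7 - 7)/(1 - 7) = -0.122778
L_1(5.7) = (5.7 - 1)/(4 - 1) × (5.7 - 7)/(4 - 7) = 0.678889
L_2(5.7) = (5.7 - 1)/(7 - 1) × (5.7 - 4)/(7 - 4) = 0.443889

P(5.7) = 8×L_0(5.7) + (-1)×L_1(5.7) + 2×L_2(5.7)
P(5.7) = -0.773333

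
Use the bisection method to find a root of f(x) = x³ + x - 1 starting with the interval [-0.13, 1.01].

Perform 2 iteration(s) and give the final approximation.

f(x) = x³ + x - 1
Initial interval: [-0.13, 1.01]

Iteration 1:
  c_1 = (-0.130000 + 1.010000)/2 = 0.440000
  f(c_1) = f(0.440000) = -0.474816
  f(a) × f(c) ≥ 0, new interval: [0.440000, 1.010000]
Iteration 2:
  c_2 = (0.440000 + 1.010000)/2 = 0.725000
  f(c_2) = f(0.725000) = 0.106078
  f(a) × f(c) < 0, new interval: [0.440000, 0.725000]

After 2 iteration(s), the approximation is c_2 = 0.725000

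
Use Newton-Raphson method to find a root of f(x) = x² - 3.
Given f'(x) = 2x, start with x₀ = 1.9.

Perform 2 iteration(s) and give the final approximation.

f(x) = x² - 3
f'(x) = 2x
x₀ = 1.9

Newton-Raphson formula: x_{n+1} = x_n - f(x_n)/f'(x_n)

Iteration 1:
  f(1.900000) = 0.610000
  f'(1.900000) = 3.800000
  x_1 = 1.900000 - 0.610000/3.800000 = 1.739474
Iteration 2:
  f(1.739474) = 0.025769
  f'(1.739474) = 3.478947
  x_2 = 1.739474 - 0.025769/3.478947 = 1.732067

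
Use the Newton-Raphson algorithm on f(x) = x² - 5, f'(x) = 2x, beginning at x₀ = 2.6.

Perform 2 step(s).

f(x) = x² - 5
f'(x) = 2x
x₀ = 2.6

Newton-Raphson formula: x_{n+1} = x_n - f(x_n)/f'(x_n)

Iteration 1:
  f(2.600000) = 1.760000
  f'(2.600000) = 5.200000
  x_1 = 2.600000 - 1.760000/5.200000 = 2.261538
Iteration 2:
  f(2.261538) = 0.114556
  f'(2.261538) = 4.523077
  x_2 = 2.261538 - 0.114556/4.523077 = 2.236211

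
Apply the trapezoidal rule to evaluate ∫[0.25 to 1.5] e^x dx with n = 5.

f(x) = e^x
a = 0.25, b = 1.5, n = 5
h = (b - a)/n = 0.250000

Trapezoidal rule: (h/2)[f(x₀) + 2f(x₁) + 2f(x₂) + ... + f(xₙ)]

x_0 = 0.2500, f(x_0) = 1.284025, coefficient = 1
x_1 = 0.5000, f(x_1) = 1.648721, coefficient = 2
x_2 = 0.7500, f(x_2) = 2.117000, coefficient = 2
x_3 = 1.0000, f(x_3) = 2.718282, coefficient = 2
x_4 = 1.2500, f(x_4) = 3.490343, coefficient = 2
x_5 = 1.5000, f(x_5) = 4.481689, coefficient = 1

I ≈ (0.250000/2) × 25.714407 = 3.214301
Exact value: 3.197664
Error: 0.016637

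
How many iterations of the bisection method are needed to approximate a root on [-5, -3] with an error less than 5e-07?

We need (b-a)/2^n ≤ 5e-07
(-3 - (-5))/2^n ≤ 5e-07
2/2^n ≤ 5e-07
2^n ≥ 4000000
n ≥ log₂(4000000) = 21.93
n ≥ 22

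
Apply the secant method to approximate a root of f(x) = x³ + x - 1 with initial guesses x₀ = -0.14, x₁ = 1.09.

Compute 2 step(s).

f(x) = x³ + x - 1
x₀ = -0.14, x₁ = 1.09

Secant formula: x_{n+1} = x_n - f(x_n)(x_n - x_{n-1})/(f(x_n) - f(x_{n-1}))

Iteration 1:
  f(-0.140000) = -1.142744
  f(1.090000) = 1.385029
  x_2 = 1.090000 - 1.385029×(1.090000 - (-0.140000))/(1.385029 - (-1.142744))
       = 0.416053
Iteration 2:
  f(1.090000) = 1.385029
  f(0.416053) = -0.511929
  x_3 = 0.416053 - (-0.511929)×(0.416053 - 1.090000)/(-0.511929 - 1.385029)
       = 0.597930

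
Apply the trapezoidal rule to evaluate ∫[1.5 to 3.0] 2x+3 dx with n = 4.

f(x) = 2x+3
a = 1.5, b = 3.0, n = 4
h = (b - a)/n = 0.375000

Trapezoidal rule: (h/2)[f(x₀) + 2f(x₁) + 2f(x₂) + ... + f(xₙ)]

x_0 = 1.5000, f(x_0) = 6.000000, coefficient = 1
x_1 = 1.8750, f(x_1) = 6.750000, coefficient = 2
x_2 = 2.2500, f(x_2) = 7.500000, coefficient = 2
x_3 = 2.6250, f(x_3) = 8.250000, coefficient = 2
x_4 = 3.0000, f(x_4) = 9.000000, coefficient = 1

I ≈ (0.375000/2) × 60.000000 = 11.250000
Exact value: 11.250000
Error: 0.000000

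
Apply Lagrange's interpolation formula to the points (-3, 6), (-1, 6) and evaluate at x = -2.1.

Lagrange interpolation formula:
P(x) = Σ yᵢ × Lᵢ(x)
where Lᵢ(x) = Π_{j≠i} (x - xⱼ)/(xᵢ - xⱼ)

L_0(-2.1) = (-2.1 - (-1))/(-3 - (-1)) = 0.550000
L_1(-2.1) = (-2.1 - (-3))/(-1 - (-3)) = 0.450000

P(-2.1) = 6×L_0(-2.1) + 6×L_1(-2.1)
P(-2.1) = 6.000000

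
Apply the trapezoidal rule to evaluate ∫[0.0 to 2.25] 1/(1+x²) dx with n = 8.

f(x) = 1/(1+x²)
a = 0.0, b = 2.25, n = 8
h = (b - a)/n = 0.281250

Trapezoidal rule: (h/2)[f(x₀) + 2f(x₁) + 2f(x₂) + ... + f(xₙ)]

x_0 = 0.0000, f(x_0) = 1.000000, coefficient = 1
x_1 = 0.2812, f(x_1) = 0.926697, coefficient = 2
x_2 = 0.5625, f(x_2) = 0.759644, coefficient = 2
x_3 = 0.8438, f(x_3) = 0.584141, coefficient = 2
x_4 = 1.1250, f(x_4) = 0.441379, coefficient = 2
x_5 = 1.4062, f(x_5) = 0.335848, coefficient = 2
x_6 = 1.6875, f(x_6) = 0.259898, coefficient = 2
x_7 = 1.9688, f(x_7) = 0.205087, coefficient = 2
x_8 = 2.2500, f(x_8) = 0.164948, coefficient = 1

I ≈ (0.281250/2) × 8.190338 = 1.151766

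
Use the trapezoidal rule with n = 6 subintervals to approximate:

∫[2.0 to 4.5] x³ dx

f(x) = x³
a = 2.0, b = 4.5, n = 6
h = (b - a)/n = 0.416667

Trapezoidal rule: (h/2)[f(x₀) + 2f(x₁) + 2f(x₂) + ... + f(xₙ)]

x_0 = 2.0000, f(x_0) = 8.000000, coefficient = 1
x_1 = 2.4167, f(x_1) = 14.114005, coefficient = 2
x_2 = 2.8333, f(x_2) = 22.745370, coefficient = 2
x_3 = 3.2500, f(x_3) = 34.328125, coefficient = 2
x_4 = 3.6667, f(x_4) = 49.296296, coefficient = 2
x_5 = 4.0833, f(x_5) = 68.083912, coefficient = 2
x_6 = 4.5000, f(x_6) = 91.125000, coefficient = 1

I ≈ (0.416667/2) × 476.260417 = 99.220920
Exact value: 98.515625
Error: 0.705295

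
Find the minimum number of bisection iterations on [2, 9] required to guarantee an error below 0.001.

We need (b-a)/2^n ≤ 0.001
(9 - 2)/2^n ≤ 0.001
7/2^n ≤ 0.001
2^n ≥ 7000
n ≥ log₂(7000) = 12.77
n ≥ 13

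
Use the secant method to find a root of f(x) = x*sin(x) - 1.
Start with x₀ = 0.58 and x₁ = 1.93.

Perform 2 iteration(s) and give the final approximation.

f(x) = x*sin(x) - 1
x₀ = 0.58, x₁ = 1.93

Secant formula: x_{n+1} = x_n - f(x_n)(x_n - x_{n-1})/(f(x_n) - f(x_{n-1}))

Iteration 1:
  f(0.580000) = -0.682146
  f(1.930000) = 0.806822
  x_2 = 1.930000 - 0.806822×(1.930000 - 0.580000)/(0.806822 - (-0.682146))
       = 1.198480
Iteration 2:
  f(1.930000) = 0.806822
  f(1.198480) = 0.116369
  x_3 = 1.198480 - 0.116369×(1.198480 - 1.930000)/(0.116369 - 0.806822)
       = 1.075190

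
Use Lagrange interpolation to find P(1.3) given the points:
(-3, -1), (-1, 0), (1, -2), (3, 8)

Lagrange interpolation formula:
P(x) = Σ yᵢ × Lᵢ(x)
where Lᵢ(x) = Π_{j≠i} (x - xⱼ)/(xᵢ - xⱼ)

L_0(1.3) = (1.3 - (-1))/(-3 - (-1)) × (1.3 - 1)/(-3 - 1) × (1.3 - 3)/(-3 - 3) = 0.024438
L_1(1.3) = (1.3 - (-3))/(-1 - (-3)) × (1.3 - 1)/(-1 - 1) × (1.3 - 3)/(-1 - 3) = -0.137063
L_2(1.3) = (1.3 - (-3))/(1 - (-3)) × (1.3 - (-1))/(1 - (-1)) × (1.3 - 3)/(1 - 3) = 1.050812
L_3(1.3) = (1.3 - (-3))/(3 - (-3)) × (1.3 - (-1))/(3 - (-1)) × (1.3 - 1)/(3 - 1) = 0.061813

P(1.3) = (-1)×L_0(1.3) + 0×L_1(1.3) + (-2)×L_2(1.3) + 8×L_3(1.3)
P(1.3) = -1.631562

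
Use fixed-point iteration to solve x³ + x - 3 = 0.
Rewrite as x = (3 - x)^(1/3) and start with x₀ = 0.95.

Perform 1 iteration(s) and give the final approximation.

Equation: x³ + x - 3 = 0
Fixed-point form: x = (3 - x)^(1/3)
x₀ = 0.95

x_1 = g(0.950000) = 1.270334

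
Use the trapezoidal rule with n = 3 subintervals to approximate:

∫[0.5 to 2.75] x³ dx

f(x) = x³
a = 0.5, b = 2.75, n = 3
h = (b - a)/n = 0.750000

Trapezoidal rule: (h/2)[f(x₀) + 2f(x₁) + 2f(x₂) + ... + f(xₙ)]

x_0 = 0.5000, f(x_0) = 0.125000, coefficient = 1
x_1 = 1.2500, f(x_1) = 1.953125, coefficient = 2
x_2 = 2.0000, f(x_2) = 8.000000, coefficient = 2
x_3 = 2.7500, f(x_3) = 20.796875, coefficient = 1

I ≈ (0.750000/2) × 40.828125 = 15.310547
Exact value: 14.282227
Error: 1.028320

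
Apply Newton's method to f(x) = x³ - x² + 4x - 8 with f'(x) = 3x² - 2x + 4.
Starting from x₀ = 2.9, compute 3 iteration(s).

f(x) = x³ - x² + 4x - 8
f'(x) = 3x² - 2x + 4
x₀ = 2.9

Newton-Raphson formula: x_{n+1} = x_n - f(x_n)/f'(x_n)

Iteration 1:
  f(2.900000) = 19.579000
  f'(2.900000) = 23.430000
  x_1 = 2.900000 - 19.579000/23.430000 = 2.064362
Iteration 2:
  f(2.064362) = 4.793322
  f'(2.064362) = 12.656047
  x_2 = 2.064362 - 4.793322/12.656047 = 1.685624
Iteration 3:
  f(1.685624) = 0.690581
  f'(1.685624) = 9.152739
  x_3 = 1.685624 - 0.690581/9.152739 = 1.610173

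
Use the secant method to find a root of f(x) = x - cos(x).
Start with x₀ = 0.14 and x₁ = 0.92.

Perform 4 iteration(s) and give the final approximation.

f(x) = x - cos(x)
x₀ = 0.14, x₁ = 0.92

Secant formula: x_{n+1} = x_n - f(x_n)(x_n - x_{n-1})/(f(x_n) - f(x_{n-1}))

Iteration 1:
  f(0.140000) = -0.850216
  f(0.920000) = 0.314180
  x_2 = 0.920000 - 0.314180×(0.920000 - 0.140000)/(0.314180 - (-0.850216))
       = 0.709539
Iteration 2:
  f(0.920000) = 0.314180
  f(0.709539) = -0.049124
  x_3 = 0.709539 - (-0.049124)×(0.709539 - 0.920000)/(-0.049124 - 0.314180)
       = 0.737996
Iteration 3:
  f(0.709539) = -0.049124
  f(0.737996) = -0.001822
  x_4 = 0.737996 - (-0.001822)×(0.737996 - 0.709539)/(-0.001822 - (-0.049124))
       = 0.739092
Iteration 4:
  f(0.737996) = -0.001822
  f(0.739092) = 0.000012
  x_5 = 0.739092 - 0.000012×(0.739092 - 0.737996)/(0.000012 - (-0.001822))
       = 0.739085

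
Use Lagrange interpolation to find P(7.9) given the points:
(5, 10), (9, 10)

Lagrange interpolation formula:
P(x) = Σ yᵢ × Lᵢ(x)
where Lᵢ(x) = Π_{j≠i} (x - xⱼ)/(xᵢ - xⱼ)

L_0(7.9) = (7.9 - 9)/(5 - 9) = 0.275000
L_1(7.9) = (7.9 - 5)/(9 - 5) = 0.725000

P(7.9) = 10×L_0(7.9) + 10×L_1(7.9)
P(7.9) = 10.000000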